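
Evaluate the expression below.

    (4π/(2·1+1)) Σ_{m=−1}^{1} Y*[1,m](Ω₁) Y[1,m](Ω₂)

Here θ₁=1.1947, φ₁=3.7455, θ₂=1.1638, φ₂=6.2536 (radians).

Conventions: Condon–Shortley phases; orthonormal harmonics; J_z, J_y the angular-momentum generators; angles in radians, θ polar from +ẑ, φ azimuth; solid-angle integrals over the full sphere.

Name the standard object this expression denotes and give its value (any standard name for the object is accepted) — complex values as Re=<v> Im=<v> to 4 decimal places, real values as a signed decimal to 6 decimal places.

Legendre polynomial (addition theorem), -0.543004

This sum is the spherical-harmonic addition theorem: it equals the Legendre polynomial P_l(cos γ) of the angle γ between the two directions.
Expand P_1 via completeness: Σ_{m} conj(Y_{1,m}) at Ω₁ times Y_{1,m} at Ω₂ —
  m=-1: Y*=-0.264507-0.182481i  Y=+0.317133+0.009385i  product -0.082171-0.060353i
  m=+0: Y*=+0.179460-0.000000i  Y=+0.193415+0.000000i  product +0.034710+0.000000i
  m=+1: Y*=+0.264507-0.182481i  Y=-0.317133+0.009385i  product -0.082171+0.060353i
Total Σ_m = -0.129633+0.000000i. Multiply by 4.188790: -0.543004+0.000000i. P_1(cos γ) = -0.543004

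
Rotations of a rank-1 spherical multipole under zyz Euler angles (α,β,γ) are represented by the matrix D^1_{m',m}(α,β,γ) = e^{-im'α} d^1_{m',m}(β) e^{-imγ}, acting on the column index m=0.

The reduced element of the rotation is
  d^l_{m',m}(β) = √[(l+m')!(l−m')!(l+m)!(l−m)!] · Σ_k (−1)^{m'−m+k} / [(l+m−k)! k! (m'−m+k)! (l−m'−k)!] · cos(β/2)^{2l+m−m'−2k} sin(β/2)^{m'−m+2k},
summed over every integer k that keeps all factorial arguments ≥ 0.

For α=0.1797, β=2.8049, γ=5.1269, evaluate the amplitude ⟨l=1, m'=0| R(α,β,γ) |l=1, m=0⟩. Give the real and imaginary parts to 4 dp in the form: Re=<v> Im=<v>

First d^1_{0,0}(β=2.8049), then the phase factors e^{-i(0)α} and e^{-i(0)γ}:
With c≡cos(β/2)=0.167552 and s≡sin(β/2)=0.985863, N=[1·1·1·1]^{1/2}=1.000000
k∈{0,1} keeps every argument non-negative
  k=0: (−1)^0·1.0000/(1)·0.1676^2·0.9859^0 = +0.028074
  k=1: (−1)^1·1.0000/(1)·0.1676^0·0.9859^2 = -0.971926
d^1_{0,0}(2.8049) = +0.028074 -0.971926 = -0.943852
D = (+1.000000+0.000000i)·(-0.943852)·(+1.000000+0.000000i) = -0.943852+0.000000i

Re=-0.9439 Im=0.0000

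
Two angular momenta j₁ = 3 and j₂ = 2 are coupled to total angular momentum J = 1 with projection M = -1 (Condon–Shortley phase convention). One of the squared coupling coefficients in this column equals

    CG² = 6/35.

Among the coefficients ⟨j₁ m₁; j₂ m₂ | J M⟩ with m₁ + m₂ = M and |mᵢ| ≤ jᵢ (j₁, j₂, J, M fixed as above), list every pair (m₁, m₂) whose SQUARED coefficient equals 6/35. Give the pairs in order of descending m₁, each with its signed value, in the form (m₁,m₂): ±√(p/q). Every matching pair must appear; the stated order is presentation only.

(-1,0): +√(6/35)

Admissible pairs with m₁+m₂ = M = -1: (-3,2), (-2,1), (-1,0), (0,-1), (1,-2)
  (m₁,m₂)=(1,-2): CG² = 1/35, CG = +√(1/35)
  (m₁,m₂)=(0,-1): CG² = 3/35, CG = −√(3/35)
  (m₁,m₂)=(-1,0): CG² = 6/35, CG = +√(6/35)   ← matches the target
  (m₁,m₂)=(-2,1): CG² = 2/7, CG = −√(2/7)
  (m₁,m₂)=(-3,2): CG² = 3/7, CG = +√(3/7)
Pairs with CG² = 6/35: (-1,0): +√(6/35)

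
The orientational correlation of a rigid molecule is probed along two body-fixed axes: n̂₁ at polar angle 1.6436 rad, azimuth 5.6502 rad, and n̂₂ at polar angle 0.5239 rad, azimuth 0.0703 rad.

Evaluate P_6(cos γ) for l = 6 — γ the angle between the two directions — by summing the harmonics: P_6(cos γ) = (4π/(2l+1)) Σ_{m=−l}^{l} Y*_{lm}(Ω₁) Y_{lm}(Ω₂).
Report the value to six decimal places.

0.163895

Term-by-term m-sum for l=6 (normalisation 4π/13 = 0.966644):
  m=-6: Y*=-0.37668 + 0.29013j  Y=0.00691 - 0.00310j  product -0.00170 + 0.00317j
  m=-5: Y*=0.12009 - 0.00280j  Y=0.04262 - 0.01563j  product 0.00507 - 0.00200j
  m=-4: Y*=0.27257 + 0.19037j  Y=0.15558 - 0.04494j  product 0.05096 + 0.01737j
  m=-3: Y*=-0.04457 - 0.13090j  Y=0.36231 - 0.07756j  product -0.02630 - 0.04397j
  m=-2: Y*=0.08806 - 0.27989j  Y=0.48861 - 0.06915j  product 0.02367 - 0.14285j
  m=-1: Y*=-0.11668 + 0.08561j  Y=0.18823 - 0.01325j  product -0.02083 + 0.01766j
  m=+0: Y*=-0.28309 + 0.00000j  Y=-0.38079 + 0.00000j  product 0.10780 + 0.00000j
  m=+1: Y*=0.11668 + 0.08561j  Y=-0.18823 - 0.01325j  product -0.02083 - 0.01766j
  m=+2: Y*=0.08806 + 0.27989j  Y=0.48861 + 0.06915j  product 0.02367 + 0.14285j
  m=+3: Y*=0.04457 - 0.13090j  Y=-0.36231 - 0.07756j  product -0.02630 + 0.04397j
  m=+4: Y*=0.27257 - 0.19037j  Y=0.15558 + 0.04494j  product 0.05096 - 0.01737j
  m=+5: Y*=-0.12009 - 0.00280j  Y=-0.04262 - 0.01563j  product 0.00507 + 0.00200j
  m=+6: Y*=-0.37668 - 0.29013j  Y=0.00691 + 0.00310j  product -0.00170 - 0.00317j
Accumulated sum 0.16955 + 0.00000j; after 4π/(2l+1) scaling, 0.16389 + 0.00000j ⇒ P_6 = 0.163895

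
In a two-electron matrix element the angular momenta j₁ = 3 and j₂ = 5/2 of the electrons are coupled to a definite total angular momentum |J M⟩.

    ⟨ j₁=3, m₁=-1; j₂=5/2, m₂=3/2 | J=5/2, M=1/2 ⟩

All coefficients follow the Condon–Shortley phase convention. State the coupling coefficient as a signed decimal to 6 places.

+0.169031  (= +√(1/35))

j₁+j₂−J=3  J+j₁−j₂=3  J−j₁+j₂=2  j₁+j₂+J+1=9
(j₁±m₁, j₂±m₂, J±M) = (2,4,4,1,3,2)
P² = 576/35
sum k=2..3:
  [2] +1/8 = 1/8
  [3] −1/12 = -1/12
S = 1/24
C² = P²·S² = 1/35 ; C = +0.169031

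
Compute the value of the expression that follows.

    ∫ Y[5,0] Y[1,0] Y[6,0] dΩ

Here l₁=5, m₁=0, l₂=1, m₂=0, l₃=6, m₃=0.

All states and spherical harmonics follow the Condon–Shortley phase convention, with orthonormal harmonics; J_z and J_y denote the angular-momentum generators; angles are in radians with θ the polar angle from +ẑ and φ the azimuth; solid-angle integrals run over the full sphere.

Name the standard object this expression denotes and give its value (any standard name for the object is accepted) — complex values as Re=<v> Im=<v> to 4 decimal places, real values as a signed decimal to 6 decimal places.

This is a Gaunt coefficient — the integral of a triple product of spherical harmonics over the sphere.
Checks pass: Σm=0; 12 even; l₃=6∈[4,6].
(2·5+1)(2·1+1)(2·6+1) = 429
Δ: 0! 10! 2! / 13! → 1/858
sum: t=0:+1/14400 = 1/14400
3j²(5 1 6; 0 0 0) = Δ·Π!·Σ² = 6/143  (sign +1)
(m-triple is (0,0,0) — same symbol as above.)
combine: 4πI² = 429·6/143·6/143 = 108/143
take √, sign +1: I = 0.24515397

Gaunt coefficient, +0.245154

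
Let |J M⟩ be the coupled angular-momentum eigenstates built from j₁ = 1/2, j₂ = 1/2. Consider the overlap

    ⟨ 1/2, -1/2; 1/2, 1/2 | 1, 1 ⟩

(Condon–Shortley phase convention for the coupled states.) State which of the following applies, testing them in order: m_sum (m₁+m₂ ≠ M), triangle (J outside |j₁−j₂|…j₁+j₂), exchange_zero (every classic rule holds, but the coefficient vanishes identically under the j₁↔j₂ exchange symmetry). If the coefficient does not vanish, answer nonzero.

m_sum

m-sum: m₁+m₂ = -1/2+1/2 = 0, M = 1  ✗ ⇒ coefficient is 0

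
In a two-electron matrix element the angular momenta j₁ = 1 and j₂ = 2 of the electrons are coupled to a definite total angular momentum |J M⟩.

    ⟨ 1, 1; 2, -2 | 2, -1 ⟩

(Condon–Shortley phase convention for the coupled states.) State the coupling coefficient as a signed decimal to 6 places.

+0.577350

triangle: 1!*1!*3!/6! = 6/720
(j±m)!: 2!*0!*0!*4!*1!*3! = 288
prefactor² = (2J+1)*Δ*N² = 12
  k=0: +1/(0!*1!*0!*0!*1!*3!) = 1/6
Σ = 1/6  ⇒  CG² = 12*(1/6)² = 1/3
CG = +√(1/3) = +0.577350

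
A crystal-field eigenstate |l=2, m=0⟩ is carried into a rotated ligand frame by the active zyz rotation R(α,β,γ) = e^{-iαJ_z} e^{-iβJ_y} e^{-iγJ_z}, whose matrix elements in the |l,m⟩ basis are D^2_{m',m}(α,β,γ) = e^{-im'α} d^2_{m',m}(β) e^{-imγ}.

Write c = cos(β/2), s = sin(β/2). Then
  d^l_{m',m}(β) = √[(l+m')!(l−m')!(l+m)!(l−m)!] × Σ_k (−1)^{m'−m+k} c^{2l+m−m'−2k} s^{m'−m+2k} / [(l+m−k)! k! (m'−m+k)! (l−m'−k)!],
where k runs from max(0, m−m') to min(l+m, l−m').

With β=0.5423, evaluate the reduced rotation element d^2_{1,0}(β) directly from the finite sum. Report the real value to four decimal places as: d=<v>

d^2_{1,0}(β=0.5423) via the finite sum:
Half-angle: c=0.963464, s=0.267840. N=√(6·1·2·2)=4.898979
Admissible k: 0..1 (factorial args all ≥0)
  k=0: (−1)^1·4.8990/(2)·0.9635^3·0.2678^1 = -0.586754
  k=1: (−1)^2·4.8990/(2)·0.9635^1·0.2678^3 = +0.045346
d^2_{1,0}(0.5423) = -0.586754 +0.045346 = -0.541409

d=-0.5414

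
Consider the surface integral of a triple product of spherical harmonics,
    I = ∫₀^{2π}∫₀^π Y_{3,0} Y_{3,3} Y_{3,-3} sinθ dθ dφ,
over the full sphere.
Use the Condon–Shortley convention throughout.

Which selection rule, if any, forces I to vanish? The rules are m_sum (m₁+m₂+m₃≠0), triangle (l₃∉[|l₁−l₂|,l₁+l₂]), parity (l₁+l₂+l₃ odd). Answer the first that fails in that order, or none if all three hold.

parity

Σmᵢ = 0  ✓
l₃∈[|l₁−l₂|,l₁+l₂]=[0,6], have l₃=3  ✓
Σlᵢ = 9 ⇒ odd  ✗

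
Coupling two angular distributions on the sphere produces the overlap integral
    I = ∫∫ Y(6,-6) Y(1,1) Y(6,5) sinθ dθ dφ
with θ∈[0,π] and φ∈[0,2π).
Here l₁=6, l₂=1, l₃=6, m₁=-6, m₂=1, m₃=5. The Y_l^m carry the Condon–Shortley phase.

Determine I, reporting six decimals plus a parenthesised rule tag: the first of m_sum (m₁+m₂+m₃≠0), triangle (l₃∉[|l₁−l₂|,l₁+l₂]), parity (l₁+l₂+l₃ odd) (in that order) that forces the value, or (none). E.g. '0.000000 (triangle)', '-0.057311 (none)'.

l₁+l₂+l₃=13 is odd: 3j(l;000)=0 ⇒ I=0

0.000000 (parity)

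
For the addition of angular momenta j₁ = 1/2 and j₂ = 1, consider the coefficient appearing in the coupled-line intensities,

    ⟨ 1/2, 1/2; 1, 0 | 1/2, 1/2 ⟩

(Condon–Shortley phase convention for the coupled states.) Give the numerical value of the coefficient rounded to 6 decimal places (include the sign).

j₁+j₂−J=1  J+j₁−j₂=0  J−j₁+j₂=1  j₁+j₂+J+1=3
(j₁±m₁, j₂±m₂, J±M) = (1,0,1,1,1,0)
P² = 1/3
sum k=0..0:
  [0] +1/1 = 1
S = 1
C² = P²·S² = 1/3 ; C = +0.577350

+0.577350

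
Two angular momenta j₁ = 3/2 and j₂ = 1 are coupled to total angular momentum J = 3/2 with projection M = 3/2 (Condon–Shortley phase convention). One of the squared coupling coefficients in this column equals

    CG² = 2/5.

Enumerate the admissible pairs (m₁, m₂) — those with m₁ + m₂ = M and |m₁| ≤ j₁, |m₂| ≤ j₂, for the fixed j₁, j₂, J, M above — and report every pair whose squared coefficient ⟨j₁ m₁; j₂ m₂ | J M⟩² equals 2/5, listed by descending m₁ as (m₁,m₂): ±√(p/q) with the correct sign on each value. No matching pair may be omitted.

(1/2,1): −√(2/5)

Admissible pairs with m₁+m₂ = M = 3/2: (1/2,1), (3/2,0)
  (m₁,m₂)=(3/2,0): CG² = 3/5, CG = +√(3/5)
  (m₁,m₂)=(1/2,1): CG² = 2/5, CG = −√(2/5)   ← matches the target
Pairs with CG² = 2/5: (1/2,1): −√(2/5)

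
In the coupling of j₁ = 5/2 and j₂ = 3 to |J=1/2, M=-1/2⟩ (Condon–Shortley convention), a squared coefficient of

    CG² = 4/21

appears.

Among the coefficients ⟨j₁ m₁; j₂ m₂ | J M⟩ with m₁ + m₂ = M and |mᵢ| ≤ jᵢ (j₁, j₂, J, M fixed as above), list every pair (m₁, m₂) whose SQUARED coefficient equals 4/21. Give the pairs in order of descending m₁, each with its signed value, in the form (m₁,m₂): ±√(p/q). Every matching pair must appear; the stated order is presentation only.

Admissible pairs with m₁+m₂ = M = -1/2: (-5/2,2), (-3/2,1), (-1/2,0), (1/2,-1), (3/2,-2), (5/2,-3)
  (m₁,m₂)=(5/2,-3): CG² = 2/7, CG = +√(2/7)
  (m₁,m₂)=(3/2,-2): CG² = 5/21, CG = −√(5/21)
  (m₁,m₂)=(1/2,-1): CG² = 4/21, CG = +√(4/21)   ← matches the target
  (m₁,m₂)=(-1/2,0): CG² = 1/7, CG = −√(1/7)
  (m₁,m₂)=(-3/2,1): CG² = 2/21, CG = +√(2/21)
  (m₁,m₂)=(-5/2,2): CG² = 1/21, CG = −√(1/21)
Pairs with CG² = 4/21: (1/2,-1): +√(4/21)

(1/2,-1): +√(4/21)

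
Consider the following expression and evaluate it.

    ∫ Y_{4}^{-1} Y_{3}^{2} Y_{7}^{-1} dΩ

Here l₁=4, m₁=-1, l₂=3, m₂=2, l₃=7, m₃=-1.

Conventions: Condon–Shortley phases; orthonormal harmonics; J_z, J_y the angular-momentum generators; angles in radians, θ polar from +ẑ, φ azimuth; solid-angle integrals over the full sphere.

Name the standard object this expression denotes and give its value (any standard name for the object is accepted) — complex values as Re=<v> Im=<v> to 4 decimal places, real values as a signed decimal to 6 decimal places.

This is a Gaunt coefficient — the integral of a triple product of spherical harmonics over the sphere.
Rules hold: Σm=0, L=14 even, 1≤7≤7.
N = 9·7·15 = 945
Δ = 0!·8!·6!/15! = 1/45045
Racah Σ t=0..0: t=0:+1/20736 = 1/20736
⇒ 3j(4 3 7; 0 0 0)² = 35/1287, sgn -1
Racah Σ t=0..0: t=0:+1/86400 = 1/86400
⇒ 3j(4 3 7; -1 2 -1)² = 16/2145, sgn +1
4πI² = N·(3j₀)²·(3jₘ)² = 3920/20449
I = -1·√(0.191696/4π) = -0.12350998

Gaunt coefficient, -0.123510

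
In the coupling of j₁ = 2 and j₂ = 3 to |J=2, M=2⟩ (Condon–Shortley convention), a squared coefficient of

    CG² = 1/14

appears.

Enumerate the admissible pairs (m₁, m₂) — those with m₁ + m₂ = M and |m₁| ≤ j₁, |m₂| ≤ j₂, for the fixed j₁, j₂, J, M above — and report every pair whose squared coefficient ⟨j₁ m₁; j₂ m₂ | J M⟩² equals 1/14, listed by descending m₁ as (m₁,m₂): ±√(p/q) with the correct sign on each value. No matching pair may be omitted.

(2,0): +√(1/14)

Admissible pairs with m₁+m₂ = M = 2: (-1,3), (0,2), (1,1), (2,0)
  (m₁,m₂)=(2,0): CG² = 1/14, CG = +√(1/14)   ← matches the target
  (m₁,m₂)=(1,1): CG² = 3/14, CG = −√(3/14)
  (m₁,m₂)=(0,2): CG² = 5/14, CG = +√(5/14)
  (m₁,m₂)=(-1,3): CG² = 5/14, CG = −√(5/14)
Pairs with CG² = 1/14: (2,0): +√(1/14)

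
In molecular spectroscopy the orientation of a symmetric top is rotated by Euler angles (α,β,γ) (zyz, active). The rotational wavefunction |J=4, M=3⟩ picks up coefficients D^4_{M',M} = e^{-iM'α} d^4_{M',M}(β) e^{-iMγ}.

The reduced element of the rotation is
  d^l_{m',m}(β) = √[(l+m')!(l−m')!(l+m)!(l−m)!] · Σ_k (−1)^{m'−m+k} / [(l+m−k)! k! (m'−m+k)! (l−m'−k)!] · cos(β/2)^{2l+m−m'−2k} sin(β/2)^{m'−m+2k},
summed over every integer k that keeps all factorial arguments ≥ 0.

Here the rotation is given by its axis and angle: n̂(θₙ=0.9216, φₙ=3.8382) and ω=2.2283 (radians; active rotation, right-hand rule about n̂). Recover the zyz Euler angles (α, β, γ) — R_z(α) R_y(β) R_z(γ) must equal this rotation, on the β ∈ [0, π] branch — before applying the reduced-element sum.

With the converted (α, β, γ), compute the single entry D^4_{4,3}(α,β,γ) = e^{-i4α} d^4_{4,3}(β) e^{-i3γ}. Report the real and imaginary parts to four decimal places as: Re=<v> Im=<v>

Axis–angle → zyz. n̂ = (sinθₙcosφₙ, sinθₙsinφₙ, cosθₙ) = (-0.610988, -0.511095, +0.604546), ω = 2.2283.
R = I cosω + sinω [n̂]ₓ + (1−cosω) n̂n̂ᵀ gives
  R = [-0.009694, +0.024605, -0.999650; +0.981626, -0.190284, -0.014202; -0.190567, -0.981421, -0.022308]
β = atan2(√(R₁₃²+R₂₃²), R₃₃) = 1.593106; α = atan2(R₂₃, R₁₃) mod 2π = 3.155799; γ = atan2(R₃₂, −R₃₁) mod 2π = 4.904177
Split into d^4_{4,3}(β=1.5931) × two z-phases.
With c≡cos(β/2)=0.699175 and s≡sin(β/2)=0.714950, N=[40320·1·5040·1]^{1/2}=14255.272709
k: max(0,(3)−(4))=0 … min(4+(3),4−(4))=0
  k=0: (−1)^1·14255.2727/(5040)·0.6992^7·0.7150^1 = -0.165167
d^4_{4,3}(1.5931) = -0.165167
Phases: e^{-i·(4)·3.1558}=+0.998386-0.056795i, e^{-i·(3)·4.9042}=-0.544140-0.838994i ⇒ D=+0.097599+0.133246i

Re=0.0976 Im=0.1332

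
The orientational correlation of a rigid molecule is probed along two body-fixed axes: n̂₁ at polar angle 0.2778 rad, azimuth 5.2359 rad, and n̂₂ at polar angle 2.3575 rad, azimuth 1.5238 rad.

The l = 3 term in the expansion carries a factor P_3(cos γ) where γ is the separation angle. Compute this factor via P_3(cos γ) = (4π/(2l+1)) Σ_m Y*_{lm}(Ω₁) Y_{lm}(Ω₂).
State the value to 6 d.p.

Expand P_3 via completeness: Σ_{m} conj(Y_{3,m}) at Ω₁ times Y_{3,m} at Ω₂ —
  m=-3: (-0.00861 + 0.00000j) × (-0.02065 + 0.14548j) = 0.00018 - 0.00125j  (running Σ = 0.00018 - 0.00125j)
  m=-2: (-0.03697 - 0.06401j) × (0.35926 + 0.03387j) = -0.01111 - 0.02425j  (running Σ = -0.01094 - 0.02550j)
  m=-1: (0.16057 - 0.27817j) × (0.01615 - 0.34345j) = -0.09294 - 0.05964j  (running Σ = -0.10388 - 0.08514j)
  m=0: (0.58279 + 0.00000j) × (0.13039 + 0.00000j) = 0.07599 + 0.00000j  (running Σ = -0.02789 - 0.08514j)
  m=1: (-0.16057 - 0.27817j) × (-0.01615 - 0.34345j) = -0.09294 + 0.05964j  (running Σ = -0.12084 - 0.02550j)
  m=2: (-0.03697 + 0.06401j) × (0.35926 - 0.03387j) = -0.01111 + 0.02425j  (running Σ = -0.13195 - 0.00125j)
  m=3: (0.00861 + 0.00000j) × (0.02065 + 0.14548j) = 0.00018 + 0.00125j  (running Σ = -0.13177 + 0.00000j)
Accumulated sum -0.13177 + 0.00000j; after 4π/(2l+1) scaling, -0.23656 + 0.00000j ⇒ P_3 = -0.236557

-0.236557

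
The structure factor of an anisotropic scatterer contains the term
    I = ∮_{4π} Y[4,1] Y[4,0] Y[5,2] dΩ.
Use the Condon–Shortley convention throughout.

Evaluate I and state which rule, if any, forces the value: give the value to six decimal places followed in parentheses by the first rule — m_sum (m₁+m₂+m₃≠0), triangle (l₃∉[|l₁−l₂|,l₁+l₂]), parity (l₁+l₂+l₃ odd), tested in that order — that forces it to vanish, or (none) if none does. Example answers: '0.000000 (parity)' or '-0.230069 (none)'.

0.000000 (m_sum)

1 + 0 + 2 = 3 ≠ 0: azimuthal integral kills it; I = 0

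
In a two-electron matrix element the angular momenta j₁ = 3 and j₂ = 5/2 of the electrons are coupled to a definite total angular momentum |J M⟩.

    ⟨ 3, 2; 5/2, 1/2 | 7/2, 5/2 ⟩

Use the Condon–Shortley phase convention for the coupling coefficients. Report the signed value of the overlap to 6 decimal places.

−√(2/63) = -0.178174

√[8·2!4!3!/10! · 5!1!3!2!6!1!] = √(4608/7)
  +(−1)^0/∏(0,2,1,3,3,0)! = 1/72  (running 1/72)
  +(−1)^1/∏(1,1,0,2,4,1)! = -1/48  (running -1/144)
⟨..|..⟩ = √(4608/7)·(-1/144) = -0.178174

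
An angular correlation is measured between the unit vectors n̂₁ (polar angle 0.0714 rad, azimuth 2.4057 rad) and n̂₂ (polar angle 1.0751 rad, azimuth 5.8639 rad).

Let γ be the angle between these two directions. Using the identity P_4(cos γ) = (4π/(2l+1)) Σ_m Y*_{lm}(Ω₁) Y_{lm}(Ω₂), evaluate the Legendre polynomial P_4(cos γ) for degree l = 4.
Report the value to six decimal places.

Summing Y*_{l m}(θ₁,φ₁)·Y_{l m}(θ₂,φ₂) over m ∈ [−4, 4]; prefactor 4π/(2·4+1) = 1.396263:
  m=-4: Y*=(-0.000011, -0.000002)  Y=(-0.028123, 0.263451)  product (0.000001, -0.000003)
  m=-3: Y*=(0.000270, 0.000364)  Y=(0.124748, 0.385534)  product (-0.000107, 0.000149)
  m=-2: Y*=(0.001004, -0.010105)  Y=(0.100998, 0.112354)  product (0.001237, -0.000908)
  m=-1: Y*=(-0.098922, 0.089582)  Y=(-0.256062, -0.114131)  product (0.035554, -0.011649)
  m=+0: Y*=(0.824845, -0.000000)  Y=(-0.211117, 0.000000)  product (-0.174139, 0.000000)
  m=+1: Y*=(0.098922, 0.089582)  Y=(0.256062, -0.114131)  product (0.035554, 0.011649)
  m=+2: Y*=(0.001004, 0.010105)  Y=(0.100998, -0.112354)  product (0.001237, 0.000908)
  m=+3: Y*=(-0.000270, 0.000364)  Y=(-0.124748, 0.385534)  product (-0.000107, -0.000149)
  m=+4: Y*=(-0.000011, 0.000002)  Y=(-0.028123, -0.263451)  product (0.000001, 0.000003)
Accumulated sum (-0.100769, 0.000000); after 4π/(2l+1) scaling, (-0.140700, 0.000000) ⇒ P_4 = -0.140700

-0.140700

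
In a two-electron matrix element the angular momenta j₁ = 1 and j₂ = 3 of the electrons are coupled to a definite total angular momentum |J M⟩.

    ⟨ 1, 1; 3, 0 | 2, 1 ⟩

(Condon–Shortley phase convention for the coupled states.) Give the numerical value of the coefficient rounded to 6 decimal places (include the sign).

+√(1/7) ≈ +0.377964

triangle: 2!·0!·4!/7! = 48/5040
(j±m)!: 2!·0!·3!·3!·3!·1! = 432
prefactor² = (2J+1)·Δ·N² = 144/7
  k=0: +1/(0!·2!·0!·3!·0!·1!) = 1/12
Σ = 1/12  ⇒  CG² = 144/7·(1/12)² = 1/7
CG = +√(1/7) = +0.377964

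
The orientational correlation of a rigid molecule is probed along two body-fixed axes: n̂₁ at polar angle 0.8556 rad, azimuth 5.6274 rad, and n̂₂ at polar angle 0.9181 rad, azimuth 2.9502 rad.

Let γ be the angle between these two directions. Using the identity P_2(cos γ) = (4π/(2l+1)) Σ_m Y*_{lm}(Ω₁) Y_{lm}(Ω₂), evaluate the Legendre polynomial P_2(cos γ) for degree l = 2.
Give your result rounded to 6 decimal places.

-0.471437

Addition theorem: P_2(cos γ) = (4π/5) Σ_m Y*_{lm}(Ω₁) Y_{lm}(Ω₂), m = −2…2:
  m=-2: (+0.056435-0.212809i) × (+0.226153+0.091059i) = +0.032141-0.042988i  (running Σ = +0.032141-0.042988i)
  m=-1: (+0.303136-0.233225i) × (-0.365943-0.070907i) = -0.127468+0.063853i  (running Σ = -0.095327+0.020864i)
  m=0: (+0.091491-0.000000i) × (+0.033606+0.000000i) = +0.003075+0.000000i  (running Σ = -0.092252+0.020864i)
  m=1: (-0.303136-0.233225i) × (+0.365943-0.070907i) = -0.127468-0.063853i  (running Σ = -0.219720-0.042988i)
  m=2: (+0.056435+0.212809i) × (+0.226153-0.091059i) = +0.032141+0.042988i  (running Σ = -0.187579+0.000000i)
Total Σ_m = -0.187579+0.000000i. Multiply by 2.513274: -0.471437+0.000000i. P_2(cos γ) = -0.471437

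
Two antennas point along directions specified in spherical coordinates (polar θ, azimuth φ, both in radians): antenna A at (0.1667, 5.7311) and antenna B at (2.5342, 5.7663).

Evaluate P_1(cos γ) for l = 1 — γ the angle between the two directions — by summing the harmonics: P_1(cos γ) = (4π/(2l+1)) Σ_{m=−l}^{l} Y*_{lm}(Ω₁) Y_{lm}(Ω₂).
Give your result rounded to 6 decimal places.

Summing Y*_{l m}(θ₁,φ₁)·Y_{l m}(θ₂,φ₂) over m ∈ [−1, 1]; prefactor 4π/(2·1+1) = 4.188790:
  term(m=-1) = 0.01130 - 0.00040j   from Y*(Ω₁)=0.04881 - 0.03007j, Y(Ω₂)=0.17142 + 0.09744j
  term(m=+0) = -0.19332 + 0.00000j   from Y*(Ω₁)=0.48183 + 0.00000j, Y(Ω₂)=-0.40121 + 0.00000j
  term(m=+1) = 0.01130 + 0.00040j   from Y*(Ω₁)=-0.04881 - 0.03007j, Y(Ω₂)=-0.17142 + 0.09744j
Accumulated sum -0.17072 + 0.00000j; after 4π/(2l+1) scaling, -0.71511 + 0.00000j ⇒ P_1 = -0.715114

-0.715114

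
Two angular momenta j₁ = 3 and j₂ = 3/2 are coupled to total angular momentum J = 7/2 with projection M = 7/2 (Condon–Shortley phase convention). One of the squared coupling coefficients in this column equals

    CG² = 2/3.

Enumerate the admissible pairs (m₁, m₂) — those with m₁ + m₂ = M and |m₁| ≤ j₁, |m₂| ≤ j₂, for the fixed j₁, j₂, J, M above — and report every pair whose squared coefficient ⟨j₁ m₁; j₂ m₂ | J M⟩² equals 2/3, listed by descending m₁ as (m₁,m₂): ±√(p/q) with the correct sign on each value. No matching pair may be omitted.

(3,1/2): +√(2/3)

Admissible pairs with m₁+m₂ = M = 7/2: (2,3/2), (3,1/2)
  (m₁,m₂)=(3,1/2): CG² = 2/3, CG = +√(2/3)   ← matches the target
  (m₁,m₂)=(2,3/2): CG² = 1/3, CG = −√(1/3)
Pairs with CG² = 2/3: (3,1/2): +√(2/3)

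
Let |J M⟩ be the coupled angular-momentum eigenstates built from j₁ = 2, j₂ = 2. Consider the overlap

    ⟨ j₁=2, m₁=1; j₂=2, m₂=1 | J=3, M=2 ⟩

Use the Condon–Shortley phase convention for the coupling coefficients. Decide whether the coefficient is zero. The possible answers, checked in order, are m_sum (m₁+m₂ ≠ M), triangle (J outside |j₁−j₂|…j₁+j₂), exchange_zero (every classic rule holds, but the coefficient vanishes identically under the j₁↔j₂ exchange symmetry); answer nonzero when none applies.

m-sum: m₁+m₂ = 1+1 = 2, M = 2  ✓
triangle: |j₁−j₂| = 0 ≤ J = 3 ≤ j₁+j₂ = 4  ✓
exchange: j₁=j₂ and m₁=m₂, and (−1)^(j₁+j₂−J) = (−1)^1 = −1 forces ⟨j₁m₁;j₂m₂|JM⟩ = −⟨j₂m₂;j₁m₁|JM⟩ = −⟨j₁m₁;j₂m₂|JM⟩ ⇒ the coefficient vanishes identically
Racah sum check: Σ_k collapses to 0 ⇒ CG = 0

exchange_zero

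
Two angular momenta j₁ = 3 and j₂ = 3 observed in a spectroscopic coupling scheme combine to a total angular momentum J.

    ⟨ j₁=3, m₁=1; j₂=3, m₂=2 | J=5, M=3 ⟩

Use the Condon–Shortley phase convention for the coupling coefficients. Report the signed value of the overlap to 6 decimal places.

j₁+j₂−J=1  J+j₁−j₂=5  J−j₁+j₂=5  j₁+j₂+J+1=12
(j₁±m₁, j₂±m₂, J±M) = (4,2,5,1,8,2)
P² = 153600
sum k=0..1:
  [0] +1/1440 = 1/1440
  [1] −1/576 = -1/576
S = -1/960
C² = P²·S² = 1/6 ; C = -0.408248

−√(1/6) ≈ -0.408248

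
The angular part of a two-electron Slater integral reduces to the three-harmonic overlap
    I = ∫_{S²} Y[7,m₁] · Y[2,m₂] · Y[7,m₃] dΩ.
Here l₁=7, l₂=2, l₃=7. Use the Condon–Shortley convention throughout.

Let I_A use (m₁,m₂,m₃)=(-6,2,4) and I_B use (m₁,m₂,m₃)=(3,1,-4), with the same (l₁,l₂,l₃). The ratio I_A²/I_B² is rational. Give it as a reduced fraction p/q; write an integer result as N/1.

Shared (l₁,l₂,l₃)=(7,2,7): N and (l;000)² cancel in I_A²/I_B².
A: Δ = 2!·12!·2!/17! = 1/185640; Racah Σ t=2..2: t=2:+1/159667200 = 1/159667200; ⇒ 3j(7 2 7; -6 2 4)² = 9/1190, sgn -1
B: Δ = 2!·12!·2!/17! = 1/185640; Racah Σ t=1..2: t=1:−1/4354560 t=2:+1/14515200 = -1/6220800; ⇒ 3j(7 2 7; 3 1 -4)² = 77/4420, sgn +1
I_A²/I_B² = (9/1190)/(77/4420) = 234/539

234/539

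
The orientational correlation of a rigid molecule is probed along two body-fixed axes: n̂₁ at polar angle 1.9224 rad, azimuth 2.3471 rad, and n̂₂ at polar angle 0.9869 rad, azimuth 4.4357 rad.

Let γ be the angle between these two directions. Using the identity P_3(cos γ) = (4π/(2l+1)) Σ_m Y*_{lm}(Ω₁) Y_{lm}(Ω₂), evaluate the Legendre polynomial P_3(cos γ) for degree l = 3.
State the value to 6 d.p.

Term-by-term m-sum for l=3 (normalisation 4π/7 = 1.795196):
  m=-3: (0.25069 + 0.23737j) × (0.17882 - 0.16352j) = 0.08364 + 0.00145j  (running Σ = 0.08364 + 0.00145j)
  m=-2: (0.00564 + 0.31018j) × (-0.33365 - 0.20611j) = 0.06205 - 0.10465j  (running Σ = 0.14569 - 0.10320j)
  m=-1: (0.08651 - 0.08809j) × (-0.03827 + 0.13476j) = 0.00856 + 0.01503j  (running Σ = 0.15425 - 0.08817j)
  m=0: (0.30935 + 0.00000j) × (-0.30457 + 0.00000j) = -0.09422 + 0.00000j  (running Σ = 0.06003 - 0.08817j)
  m=1: (-0.08651 - 0.08809j) × (0.03827 + 0.13476j) = 0.00856 - 0.01503j  (running Σ = 0.06860 - 0.10320j)
  m=2: (0.00564 - 0.31018j) × (-0.33365 + 0.20611j) = 0.06205 + 0.10465j  (running Σ = 0.13064 + 0.00145j)
  m=3: (-0.25069 + 0.23737j) × (-0.17882 - 0.16352j) = 0.08364 - 0.00145j  (running Σ = 0.21429 + 0.00000j)
Total Σ_m = 0.21429 + 0.00000j. Multiply by 1.795196: 0.38469 + 0.00000j. P_3(cos γ) = 0.384686

0.384686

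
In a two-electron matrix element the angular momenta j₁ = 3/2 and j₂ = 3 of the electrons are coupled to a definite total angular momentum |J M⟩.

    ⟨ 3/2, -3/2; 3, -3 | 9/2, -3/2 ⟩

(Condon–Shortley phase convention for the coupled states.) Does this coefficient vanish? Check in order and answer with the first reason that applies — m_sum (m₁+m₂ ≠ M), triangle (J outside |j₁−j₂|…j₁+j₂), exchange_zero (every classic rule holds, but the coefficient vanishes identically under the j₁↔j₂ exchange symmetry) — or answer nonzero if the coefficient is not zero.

m_sum

m-sum: m₁+m₂ = -3/2+(-3) = -9/2, M = -3/2  ✗ ⇒ coefficient is 0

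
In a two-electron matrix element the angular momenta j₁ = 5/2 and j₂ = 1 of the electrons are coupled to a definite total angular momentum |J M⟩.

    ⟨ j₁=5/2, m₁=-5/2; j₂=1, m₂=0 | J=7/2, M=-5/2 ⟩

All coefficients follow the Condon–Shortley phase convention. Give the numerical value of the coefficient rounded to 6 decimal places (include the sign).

+0.534522  (= +√(2/7))

j₁+j₂−J=0  J+j₁−j₂=5  J−j₁+j₂=2  j₁+j₂+J+1=8
(j₁±m₁, j₂±m₂, J±M) = (0,5,1,1,1,6)
P² = 28800/7
sum k=0..0:
  [0] +1/120 = 1/120
S = 1/120
C² = P²·S² = 2/7 ; C = +0.534522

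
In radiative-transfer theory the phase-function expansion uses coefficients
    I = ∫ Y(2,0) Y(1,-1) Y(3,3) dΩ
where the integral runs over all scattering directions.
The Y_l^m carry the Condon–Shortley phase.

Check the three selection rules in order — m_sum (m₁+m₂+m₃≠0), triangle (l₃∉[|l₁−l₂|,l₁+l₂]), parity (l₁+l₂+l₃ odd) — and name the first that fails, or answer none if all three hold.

m_sum

azimuthal sum: 0 − 1 + 3 = 2  ✗
1 ≤ 3 ≤ 3 (triangle on l)
L = 2 + 1 + 3 = 6 (even)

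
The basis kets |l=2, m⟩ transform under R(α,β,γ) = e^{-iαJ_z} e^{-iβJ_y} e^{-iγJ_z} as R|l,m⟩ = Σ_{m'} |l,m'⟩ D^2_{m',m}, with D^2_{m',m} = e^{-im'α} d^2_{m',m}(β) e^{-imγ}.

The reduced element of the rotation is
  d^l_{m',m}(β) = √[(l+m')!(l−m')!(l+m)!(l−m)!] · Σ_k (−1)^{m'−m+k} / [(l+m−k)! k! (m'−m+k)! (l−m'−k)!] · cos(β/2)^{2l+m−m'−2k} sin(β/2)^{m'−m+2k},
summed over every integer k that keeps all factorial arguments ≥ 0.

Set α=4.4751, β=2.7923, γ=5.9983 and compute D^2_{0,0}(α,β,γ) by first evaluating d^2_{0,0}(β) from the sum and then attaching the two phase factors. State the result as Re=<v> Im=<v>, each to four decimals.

Re=0.8243 Im=0.0000

First d^2_{0,0}(β=2.7923), then the phase factors e^{-i(0)α} and e^{-i(0)γ}:
c=cos(2.792300/2)=0.173760, s=sin(2.792300/2)=0.984788; N=√[2·2·2·2]=4.000000
k: max(0,(0)−(0))=0 … min(2+(0),2−(0))=2
  k=0: (−1)^0·4.0000/(4)·0.1738^4·0.9848^0 = +0.000912
  k=1: (−1)^1·4.0000/(1)·0.1738^2·0.9848^2 = -0.117124
  k=2: (−1)^2·4.0000/(4)·0.1738^0·0.9848^4 = +0.940527
d^2_{0,0}(2.7923) = +0.000912 -0.117124 +0.940527 = +0.824315
Attach z-rotation phases: D = e^{-i(0)(4.4751)}·(+0.824315)·e^{-i(0)(5.9983)} = +0.824315+0.000000i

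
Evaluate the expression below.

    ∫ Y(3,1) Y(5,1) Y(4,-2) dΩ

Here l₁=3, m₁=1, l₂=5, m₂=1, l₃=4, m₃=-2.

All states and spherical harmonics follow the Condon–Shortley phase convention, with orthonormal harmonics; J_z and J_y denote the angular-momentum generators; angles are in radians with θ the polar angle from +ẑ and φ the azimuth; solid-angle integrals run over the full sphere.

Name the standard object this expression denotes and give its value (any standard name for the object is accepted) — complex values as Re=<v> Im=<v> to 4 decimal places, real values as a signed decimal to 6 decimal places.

This is a Gaunt coefficient — the integral of a triple product of spherical harmonics over the sphere.
m-sum 0 ✓  L=12 even ✓  2≤4≤8 ✓
Π(2lᵢ+1) = 7×11×9 = 693
triangle coeff Δ(3,5,4) = 1/180180
Σ_t [1,3]: t=1:−1/576 t=2:+1/144 t=3:−1/576 = 1/288
(3j)²=20/1001 [(3 5 4; 0 0 0)], sign=+1
Σ_t [0,2]: t=0:+1/34560 t=1:−1/720 t=2:+1/384 = 43/34560
(3j)²=1849/180180 [(3 5 4; 1 1 -2)], sign=+1
⇒ 4πI² = 1849/13013
I = (+1)√(1849/13013/(4π)) = 0.10633465

Gaunt coefficient, +0.106335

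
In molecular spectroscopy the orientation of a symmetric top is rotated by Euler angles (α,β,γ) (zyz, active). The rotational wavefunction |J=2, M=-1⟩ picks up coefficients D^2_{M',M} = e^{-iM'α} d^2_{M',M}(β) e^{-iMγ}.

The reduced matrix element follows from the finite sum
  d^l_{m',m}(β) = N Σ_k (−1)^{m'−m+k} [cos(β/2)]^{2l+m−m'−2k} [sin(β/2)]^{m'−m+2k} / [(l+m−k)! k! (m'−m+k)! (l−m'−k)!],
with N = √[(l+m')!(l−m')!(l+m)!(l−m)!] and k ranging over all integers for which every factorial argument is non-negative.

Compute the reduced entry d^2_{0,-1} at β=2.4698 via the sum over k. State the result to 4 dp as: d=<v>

d=0.5966

d^2_{0,-1}(β=2.4698) via the finite sum:
c=cos(2.469800/2)=0.329616, s=sin(2.469800/2)=0.944115; N=√[2·2·1·6]=4.898979
k∈{0,1} keeps every argument non-negative
  k=0: (−1)^1·4.8990/(2)·0.3296^3·0.9441^1 = -0.082818
  k=1: (−1)^2·4.8990/(2)·0.3296^1·0.9441^3 = +0.679451
d^2_{0,-1}(2.4698) = -0.082818 +0.679451 = +0.596634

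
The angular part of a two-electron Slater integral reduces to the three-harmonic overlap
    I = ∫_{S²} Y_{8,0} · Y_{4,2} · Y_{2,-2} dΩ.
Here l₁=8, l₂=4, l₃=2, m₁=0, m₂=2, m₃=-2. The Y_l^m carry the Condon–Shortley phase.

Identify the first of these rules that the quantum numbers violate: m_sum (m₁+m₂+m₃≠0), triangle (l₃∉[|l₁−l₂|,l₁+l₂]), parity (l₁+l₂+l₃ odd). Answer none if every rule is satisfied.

triangle

m₁+m₂+m₃ = 0 + 2 − 2 = 0  ✓
triangle: need |l₁−l₂| ≤ l₃ ≤ l₁+l₂ = [4,12]; l₃=2 is outside  ✗
parity: l₁+l₂+l₃ = 14 is even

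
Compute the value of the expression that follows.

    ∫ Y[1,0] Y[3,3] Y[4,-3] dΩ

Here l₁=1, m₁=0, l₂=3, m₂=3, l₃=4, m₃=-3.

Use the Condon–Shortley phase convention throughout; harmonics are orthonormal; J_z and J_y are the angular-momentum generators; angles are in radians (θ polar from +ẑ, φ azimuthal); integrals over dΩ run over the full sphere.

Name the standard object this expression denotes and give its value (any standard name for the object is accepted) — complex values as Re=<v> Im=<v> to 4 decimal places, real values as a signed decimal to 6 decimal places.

This is a Gaunt coefficient — the integral of a triple product of spherical harmonics over the sphere.
Rules hold: Σm=0, L=8 even, 2≤4≤4.
N = 3·7·9 = 189
Δ = 0!·2!·6!/9! = 1/252
Racah Σ t=0..0: t=0:+1/36 = 1/36
⇒ 3j(1 3 4; 0 0 0)² = 4/63, sgn +1
Racah Σ t=0..0: t=0:+1/720 = 1/720
⇒ 3j(1 3 4; 0 3 -3)² = 1/36, sgn -1
4πI² = N·(3j₀)²·(3jₘ)² = 1/3
I = -1·√(0.333333/4π) = -0.16286750

Gaunt coefficient, -0.162868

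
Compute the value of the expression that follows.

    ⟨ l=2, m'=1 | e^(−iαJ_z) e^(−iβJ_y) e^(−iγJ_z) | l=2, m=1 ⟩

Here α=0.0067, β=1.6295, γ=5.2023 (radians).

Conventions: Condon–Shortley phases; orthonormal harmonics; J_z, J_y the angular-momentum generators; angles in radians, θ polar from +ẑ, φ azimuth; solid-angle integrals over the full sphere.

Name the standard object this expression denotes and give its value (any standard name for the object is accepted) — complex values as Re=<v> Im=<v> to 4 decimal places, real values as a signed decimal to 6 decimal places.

This is a Wigner D-matrix element — the rotation-matrix element ⟨l m'| R(α,β,γ) |l m⟩ in the angular-momentum basis.
Split into d^2_{1,1}(β=1.6295) × two z-phases.
With c≡cos(β/2)=0.686050 and s≡sin(β/2)=0.727554, N=[6·1·6·1]^{1/2}=6.000000
The bounds max(0,m−m')=0 and min(l+m,l−m')=1 give 2 terms
  k=0: (−1)^0·6.0000/(6)·0.6861^4·0.7276^0 = +0.221526
  k=1: (−1)^1·6.0000/(2)·0.6861^2·0.7276^2 = -0.747418
d^2_{1,1}(1.6295) = +0.221526 -0.747418 = -0.525893
Attach z-rotation phases: D = e^{-i(1)(0.0067)}·(-0.525893)·e^{-i(1)(5.2023)} = -0.250561-0.462366i

Wigner D-matrix element, Re=-0.2506 Im=-0.4624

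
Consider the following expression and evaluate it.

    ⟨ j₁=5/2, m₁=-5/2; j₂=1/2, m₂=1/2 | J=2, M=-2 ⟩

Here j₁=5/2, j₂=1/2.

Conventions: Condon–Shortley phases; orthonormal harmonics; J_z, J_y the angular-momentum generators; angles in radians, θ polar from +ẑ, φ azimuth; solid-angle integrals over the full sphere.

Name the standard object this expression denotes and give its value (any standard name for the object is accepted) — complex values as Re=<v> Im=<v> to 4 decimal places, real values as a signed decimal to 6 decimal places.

Clebsch–Gordan coefficient, −√(5/6) ≈ -0.912871

This is a Clebsch–Gordan (vector-coupling) coefficient.
√[5·1!4!0!/6! · 0!5!1!0!0!4!] = √(480)
  +(−1)^1/∏(1,0,4,0,0,0)! = -1/24  (running -1/24)
⟨..|..⟩ = √(480)·(-1/24) = -0.912871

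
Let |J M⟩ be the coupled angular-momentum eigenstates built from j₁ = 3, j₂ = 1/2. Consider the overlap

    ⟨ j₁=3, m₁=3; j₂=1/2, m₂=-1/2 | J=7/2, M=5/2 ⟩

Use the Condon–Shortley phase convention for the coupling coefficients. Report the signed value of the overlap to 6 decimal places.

√[8·0!6!1!/8! · 6!0!0!1!6!1!] = √(518400/7)
  +(−1)^0/∏(0,0,0,0,6,1)! = 1/720  (running 1/720)
⟨..|..⟩ = √(518400/7)·(1/720) = +0.377964

+0.377964  (= +√(1/7))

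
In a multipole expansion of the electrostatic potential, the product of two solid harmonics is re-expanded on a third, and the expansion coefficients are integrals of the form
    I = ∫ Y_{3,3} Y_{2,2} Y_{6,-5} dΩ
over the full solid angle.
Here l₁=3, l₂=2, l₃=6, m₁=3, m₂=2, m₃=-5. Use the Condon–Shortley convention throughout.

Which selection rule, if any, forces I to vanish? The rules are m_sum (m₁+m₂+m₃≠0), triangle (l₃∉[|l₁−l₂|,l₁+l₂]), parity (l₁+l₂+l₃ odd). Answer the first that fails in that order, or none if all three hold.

m₁+m₂+m₃ = 3 + 2 − 5 = 0  ✓
triangle: need |l₁−l₂| ≤ l₃ ≤ l₁+l₂ = [1,5]; l₃=6 is outside  ✗
parity: l₁+l₂+l₃ = 11 is odd

triangle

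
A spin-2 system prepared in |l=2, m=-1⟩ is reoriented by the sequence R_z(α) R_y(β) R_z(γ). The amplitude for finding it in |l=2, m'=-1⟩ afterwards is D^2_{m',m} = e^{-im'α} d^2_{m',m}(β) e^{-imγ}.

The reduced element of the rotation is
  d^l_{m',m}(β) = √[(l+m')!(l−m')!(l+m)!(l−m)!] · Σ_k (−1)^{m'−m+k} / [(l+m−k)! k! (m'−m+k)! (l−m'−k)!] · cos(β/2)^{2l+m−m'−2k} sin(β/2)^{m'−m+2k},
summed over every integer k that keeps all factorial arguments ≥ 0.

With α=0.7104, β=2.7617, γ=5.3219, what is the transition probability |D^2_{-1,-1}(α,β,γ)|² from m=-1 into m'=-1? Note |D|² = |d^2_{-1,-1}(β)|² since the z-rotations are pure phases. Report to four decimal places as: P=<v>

D^2_{-1,-1}(0.7104,2.7617,5.3219) = e^{-i·-1·0.7104}·d^2_{-1,-1}(2.7617)·e^{-i·-1·5.3219}. Compute d first:
With c≡cos(β/2)=0.188806 and s≡sin(β/2)=0.982014, N=[1·6·1·6]^{1/2}=6.000000
The bounds max(0,m−m')=0 and min(l+m,l−m')=1 give 2 terms
  k=0: (−1)^0·6.0000/(6)·0.1888^4·0.9820^0 = +0.001271
  k=1: (−1)^1·6.0000/(2)·0.1888^2·0.9820^2 = -0.103131
d^2_{-1,-1}(2.7617) = +0.001271 -0.103131 = -0.101860
|D^2_{-1,-1}|² = |d^2_{-1,-1}(β)|² = (-0.101860)² = 0.010376 (the z-rotation phases have unit modulus)

P=0.0104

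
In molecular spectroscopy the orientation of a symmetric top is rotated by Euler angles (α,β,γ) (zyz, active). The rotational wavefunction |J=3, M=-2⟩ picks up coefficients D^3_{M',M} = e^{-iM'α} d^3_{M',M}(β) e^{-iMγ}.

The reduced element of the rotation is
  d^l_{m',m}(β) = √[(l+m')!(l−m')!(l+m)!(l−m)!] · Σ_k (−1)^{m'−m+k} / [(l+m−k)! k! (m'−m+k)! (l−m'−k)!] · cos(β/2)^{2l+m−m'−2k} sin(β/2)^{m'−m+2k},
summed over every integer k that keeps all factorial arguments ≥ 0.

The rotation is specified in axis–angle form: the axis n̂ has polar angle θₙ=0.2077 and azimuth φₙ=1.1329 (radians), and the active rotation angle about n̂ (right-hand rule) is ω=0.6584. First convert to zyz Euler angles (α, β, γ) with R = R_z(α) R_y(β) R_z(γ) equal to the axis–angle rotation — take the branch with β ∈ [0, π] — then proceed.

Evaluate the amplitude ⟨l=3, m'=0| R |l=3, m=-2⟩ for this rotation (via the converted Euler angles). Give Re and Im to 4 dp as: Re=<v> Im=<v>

Re=0.0012 Im=0.0240

Axis–angle → zyz. n̂ = (sinθₙcosφₙ, sinθₙsinφₙ, cosθₙ) = (+0.087440, +0.186753, +0.978508), ω = 0.6584.
R = I cosω + sinω [n̂]ₓ + (1−cosω) n̂n̂ᵀ gives
  R = [+0.792570, -0.595289, +0.132150; +0.602115, +0.798262, -0.015303; -0.096381, +0.091698, +0.991112]
β = atan2(√(R₁₃²+R₂₃²), R₃₃) = 0.133429; α = atan2(R₂₃, R₁₃) mod 2π = 6.167899; γ = atan2(R₃₂, −R₃₁) mod 2π = 0.760507
First d^3_{0,-2}(β=0.1334), then the phase factors e^{-i(0)α} and e^{-i(-2)γ}:
With c≡cos(β/2)=0.997775 and s≡sin(β/2)=0.066665, N=[6·6·1·120]^{1/2}=65.726707
Admissible k: 0..1 (factorial args all ≥0)
  k=0: (−1)^2·65.7267/(12)·0.9978^4·0.0667^2 = +0.024126
  k=1: (−1)^3·65.7267/(12)·0.9978^2·0.0667^4 = -0.000108
d^3_{0,-2}(0.1334) = +0.024126 -0.000108 = +0.024018
Phases: e^{-i·(0)·6.1679}=+1.000000+0.000000i, e^{-i·(-2)·0.7605}=+0.049763+0.998761i ⇒ D=+0.001195+0.023989i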